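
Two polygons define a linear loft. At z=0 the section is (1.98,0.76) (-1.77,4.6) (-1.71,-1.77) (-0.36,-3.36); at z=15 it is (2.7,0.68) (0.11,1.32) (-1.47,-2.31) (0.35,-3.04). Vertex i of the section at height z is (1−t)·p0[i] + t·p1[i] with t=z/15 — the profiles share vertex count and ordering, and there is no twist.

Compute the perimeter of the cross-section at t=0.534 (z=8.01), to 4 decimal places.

Perimeter at t=0.534: 15.2777

Cross-section at t=0.534: each vertex is (1-t)·p0[i] + t·p1[i].
  v1: (1-0.534)·(1.98,0.76) + 0.534·(2.7,0.68) = (2.3645,0.7173)
  v2: (1-0.534)·(-1.77,4.6) + 0.534·(0.11,1.32) = (-0.7661,2.8485)
  v3: (1-0.534)·(-1.71,-1.77) + 0.534·(-1.47,-2.31) = (-1.5818,-2.0584)
  v4: (1-0.534)·(-0.36,-3.36) + 0.534·(0.35,-3.04) = (0.0191,-3.1891)
Perimeter = Σ |v_{i+1} − v_i|:
  edge 1→2: √(-3.1306² + 2.1312²) = 3.7871 (running 3.7871)
  edge 2→3: √(-0.8158² + -4.9068²) = 4.9742 (running 8.7613)
  edge 3→4: √(1.6010² + -1.1308²) = 1.9600 (running 10.7214)
  edge 4→1: √(2.3453² + 3.9064²) = 4.5564 (running 15.2777)
Perimeter = 15.2777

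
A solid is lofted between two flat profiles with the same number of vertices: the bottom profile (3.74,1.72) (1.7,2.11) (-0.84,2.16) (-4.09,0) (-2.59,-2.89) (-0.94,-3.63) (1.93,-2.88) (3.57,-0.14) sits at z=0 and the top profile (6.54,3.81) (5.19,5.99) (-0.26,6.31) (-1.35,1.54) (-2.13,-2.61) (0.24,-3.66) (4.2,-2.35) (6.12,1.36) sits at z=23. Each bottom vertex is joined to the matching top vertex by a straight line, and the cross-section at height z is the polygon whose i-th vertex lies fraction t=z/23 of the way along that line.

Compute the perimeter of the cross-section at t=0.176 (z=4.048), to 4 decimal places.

Perimeter at t=0.176: 22.7477

Cross-section at t=0.176: each vertex is (1-t)·p0[i] + t·p1[i].
  v1: (1-0.176)·(3.74,1.72) + 0.176·(6.54,3.81) = (4.2328,2.0878)
  v2: (1-0.176)·(1.7,2.11) + 0.176·(5.19,5.99) = (2.3142,2.7929)
  v3: (1-0.176)·(-0.84,2.16) + 0.176·(-0.26,6.31) = (-0.7379,2.8904)
  v4: (1-0.176)·(-4.09,0) + 0.176·(-1.35,1.54) = (-3.6078,0.2710)
  v5: (1-0.176)·(-2.59,-2.89) + 0.176·(-2.13,-2.61) = (-2.5090,-2.8407)
  v6: (1-0.176)·(-0.94,-3.63) + 0.176·(0.24,-3.66) = (-0.7323,-3.6353)
  v7: (1-0.176)·(1.93,-2.88) + 0.176·(4.2,-2.35) = (2.3295,-2.7867)
  v8: (1-0.176)·(3.57,-0.14) + 0.176·(6.12,1.36) = (4.0188,0.1240)
Perimeter = Σ |v_{i+1} − v_i|:
  edge 1→2: √(-1.9186² + 0.7050²) = 2.0440 (running 2.0440)
  edge 2→3: √(-3.0522² + 0.0975²) = 3.0537 (running 5.0977)
  edge 3→4: √(-2.8698² + -2.6194²) = 3.8855 (running 8.9832)
  edge 4→5: √(1.0987² + -3.1118²) = 3.3000 (running 12.2832)
  edge 5→6: √(1.7767² + -0.7946²) = 1.9463 (running 14.2295)
  edge 6→7: √(3.0618² + 0.8486²) = 3.1773 (running 17.4068)
  edge 7→8: √(1.6893² + 2.9107²) = 3.3654 (running 20.7722)
  edge 8→1: √(0.2140² + 1.9638²) = 1.9755 (running 22.7477)
Perimeter = 22.7477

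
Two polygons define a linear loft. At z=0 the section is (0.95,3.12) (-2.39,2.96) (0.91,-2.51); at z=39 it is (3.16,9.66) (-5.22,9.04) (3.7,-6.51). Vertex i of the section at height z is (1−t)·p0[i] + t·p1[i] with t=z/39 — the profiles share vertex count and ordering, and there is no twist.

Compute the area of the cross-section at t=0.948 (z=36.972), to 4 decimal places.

Cross-section at t=0.948: each vertex is (1-t)·p0[i] + t·p1[i].
  v1: (1-0.948)·(0.95,3.12) + 0.948·(3.16,9.66) = (3.0451,9.3199)
  v2: (1-0.948)·(-2.39,2.96) + 0.948·(-5.22,9.04) = (-5.0728,8.7238)
  v3: (1-0.948)·(0.91,-2.51) + 0.948·(3.7,-6.51) = (3.5549,-6.3020)
Shoelace sum Σ(x_i·y_{i+1} − x_{i+1}·y_i):
  i=1: 3.0451·8.7238 − -5.0728·9.3199 = +73.8433 (running +73.8433)
  i=2: -5.0728·-6.3020 − 3.5549·8.7238 = +0.9565 (running +74.7997)
  i=3: 3.5549·9.3199 − 3.0451·-6.3020 = +52.3217 (running +127.1214)
Area = |Σ|/2 = |127.1214|/2 = 63.5607

Area at t=0.948: 63.5607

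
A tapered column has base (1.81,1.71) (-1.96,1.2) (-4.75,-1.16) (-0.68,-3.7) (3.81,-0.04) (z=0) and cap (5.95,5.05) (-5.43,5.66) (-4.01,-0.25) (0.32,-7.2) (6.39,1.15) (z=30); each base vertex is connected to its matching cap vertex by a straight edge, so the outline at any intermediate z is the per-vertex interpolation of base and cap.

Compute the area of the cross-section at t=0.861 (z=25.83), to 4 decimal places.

Area at t=0.861: 81.5424

Cross-section at t=0.861: each vertex is (1-t)·p0[i] + t·p1[i].
  v1: (1-0.861)·(1.81,1.71) + 0.861·(5.95,5.05) = (5.3745,4.5857)
  v2: (1-0.861)·(-1.96,1.2) + 0.861·(-5.43,5.66) = (-4.9477,5.0401)
  v3: (1-0.861)·(-4.75,-1.16) + 0.861·(-4.01,-0.25) = (-4.1129,-0.3765)
  v4: (1-0.861)·(-0.68,-3.7) + 0.861·(0.32,-7.2) = (0.1810,-6.7135)
  v5: (1-0.861)·(3.81,-0.04) + 0.861·(6.39,1.15) = (6.0314,0.9846)
Shoelace sum Σ(x_i·y_{i+1} − x_{i+1}·y_i):
  i=1: 5.3745·5.0401 − -4.9477·4.5857 = +49.7767 (running +49.7767)
  i=2: -4.9477·-0.3765 − -4.1129·5.0401 = +22.5918 (running +72.3685)
  i=3: -4.1129·-6.7135 − 0.1810·-0.3765 = +27.6798 (running +100.0484)
  i=4: 0.1810·0.9846 − 6.0314·-6.7135 = +40.6699 (running +140.7183)
  i=5: 6.0314·4.5857 − 5.3745·0.9846 = +22.3666 (running +163.0849)
Area = |Σ|/2 = |163.0849|/2 = 81.5424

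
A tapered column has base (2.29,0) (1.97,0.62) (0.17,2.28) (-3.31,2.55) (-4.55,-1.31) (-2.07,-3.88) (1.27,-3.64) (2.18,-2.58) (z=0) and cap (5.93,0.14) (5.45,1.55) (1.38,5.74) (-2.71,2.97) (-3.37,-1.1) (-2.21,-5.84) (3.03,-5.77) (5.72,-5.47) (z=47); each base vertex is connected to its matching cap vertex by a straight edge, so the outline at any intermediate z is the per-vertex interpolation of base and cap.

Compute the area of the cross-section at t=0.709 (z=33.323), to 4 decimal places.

Area at t=0.709: 66.4917

Cross-section at t=0.709: each vertex is (1-t)·p0[i] + t·p1[i].
  v1: (1-0.709)·(2.29,0) + 0.709·(5.93,0.14) = (4.8708,0.0993)
  v2: (1-0.709)·(1.97,0.62) + 0.709·(5.45,1.55) = (4.4373,1.2794)
  v3: (1-0.709)·(0.17,2.28) + 0.709·(1.38,5.74) = (1.0279,4.7331)
  v4: (1-0.709)·(-3.31,2.55) + 0.709·(-2.71,2.97) = (-2.8846,2.8478)
  v5: (1-0.709)·(-4.55,-1.31) + 0.709·(-3.37,-1.1) = (-3.7134,-1.1611)
  v6: (1-0.709)·(-2.07,-3.88) + 0.709·(-2.21,-5.84) = (-2.1693,-5.2696)
  v7: (1-0.709)·(1.27,-3.64) + 0.709·(3.03,-5.77) = (2.5178,-5.1502)
  v8: (1-0.709)·(2.18,-2.58) + 0.709·(5.72,-5.47) = (4.6899,-4.6290)
Shoelace sum Σ(x_i·y_{i+1} − x_{i+1}·y_i):
  i=1: 4.8708·1.2794 − 4.4373·0.0993 = +5.7911 (running +5.7911)
  i=2: 4.4373·4.7331 − 1.0279·1.2794 = +19.6874 (running +25.4785)
  i=3: 1.0279·2.8478 − -2.8846·4.7331 = +16.5804 (running +42.0589)
  i=4: -2.8846·-1.1611 − -3.7134·2.8478 = +13.9242 (running +55.9831)
  i=5: -3.7134·-5.2696 − -2.1693·-1.1611 = +17.0494 (running +73.0325)
  i=6: -2.1693·-5.1502 − 2.5178·-5.2696 = +24.4402 (running +97.4727)
  i=7: 2.5178·-4.6290 − 4.6899·-5.1502 = +12.4985 (running +109.9712)
  i=8: 4.6899·0.0993 − 4.8708·-4.6290 = +23.0123 (running +132.9835)
Area = |Σ|/2 = |132.9835|/2 = 66.4917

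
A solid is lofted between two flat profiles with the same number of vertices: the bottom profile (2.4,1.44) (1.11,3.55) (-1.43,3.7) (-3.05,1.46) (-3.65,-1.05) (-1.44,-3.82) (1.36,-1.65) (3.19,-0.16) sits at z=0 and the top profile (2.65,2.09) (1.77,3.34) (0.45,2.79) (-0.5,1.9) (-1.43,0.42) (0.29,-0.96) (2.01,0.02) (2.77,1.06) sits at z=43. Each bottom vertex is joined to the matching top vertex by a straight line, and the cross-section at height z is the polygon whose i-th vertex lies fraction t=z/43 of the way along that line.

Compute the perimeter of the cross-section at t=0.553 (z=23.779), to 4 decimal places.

Perimeter at t=0.553: 16.4327

Cross-section at t=0.553: each vertex is (1-t)·p0[i] + t·p1[i].
  v1: (1-0.553)·(2.4,1.44) + 0.553·(2.65,2.09) = (2.5382,1.7994)
  v2: (1-0.553)·(1.11,3.55) + 0.553·(1.77,3.34) = (1.4750,3.4339)
  v3: (1-0.553)·(-1.43,3.7) + 0.553·(0.45,2.79) = (-0.3904,3.1968)
  v4: (1-0.553)·(-3.05,1.46) + 0.553·(-0.5,1.9) = (-1.6398,1.7033)
  v5: (1-0.553)·(-3.65,-1.05) + 0.553·(-1.43,0.42) = (-2.4223,-0.2371)
  v6: (1-0.553)·(-1.44,-3.82) + 0.553·(0.29,-0.96) = (-0.4833,-2.2384)
  v7: (1-0.553)·(1.36,-1.65) + 0.553·(2.01,0.02) = (1.7194,-0.7265)
  v8: (1-0.553)·(3.19,-0.16) + 0.553·(2.77,1.06) = (2.9577,0.5147)
Perimeter = Σ |v_{i+1} − v_i|:
  edge 1→2: √(-1.0633² + 1.6344²) = 1.9498 (running 1.9498)
  edge 2→3: √(-1.8653² + -0.2371²) = 1.8803 (running 3.8302)
  edge 3→4: √(-1.2495² + -1.4935²) = 1.9472 (running 5.7774)
  edge 4→5: √(-0.7825² + -1.9404²) = 2.0922 (running 7.8696)
  edge 5→6: √(1.9390² + -2.0013²) = 2.7866 (running 10.6562)
  edge 6→7: √(2.2028² + 1.5119²) = 2.6717 (running 13.3280)
  edge 7→8: √(1.2383² + 1.2411²) = 1.7532 (running 15.0812)
  edge 8→1: √(-0.4195² + 1.2848²) = 1.3515 (running 16.4327)
Perimeter = 16.4327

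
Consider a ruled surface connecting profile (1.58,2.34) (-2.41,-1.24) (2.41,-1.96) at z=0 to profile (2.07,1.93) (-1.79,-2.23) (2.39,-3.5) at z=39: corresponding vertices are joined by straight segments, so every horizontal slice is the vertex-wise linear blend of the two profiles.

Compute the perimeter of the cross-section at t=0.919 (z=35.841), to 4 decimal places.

Cross-section at t=0.919: each vertex is (1-t)·p0[i] + t·p1[i].
  v1: (1-0.919)·(1.58,2.34) + 0.919·(2.07,1.93) = (2.0303,1.9632)
  v2: (1-0.919)·(-2.41,-1.24) + 0.919·(-1.79,-2.23) = (-1.8402,-2.1498)
  v3: (1-0.919)·(2.41,-1.96) + 0.919·(2.39,-3.5) = (2.3916,-3.3753)
Perimeter = Σ |v_{i+1} − v_i|:
  edge 1→2: √(-3.8705² + -4.1130²) = 5.6478 (running 5.6478)
  edge 2→3: √(4.2318² + -1.2254²) = 4.4057 (running 10.0535)
  edge 3→1: √(-0.3613² + 5.3385²) = 5.3507 (running 15.4042)
Perimeter = 15.4042

Perimeter at t=0.919: 15.4042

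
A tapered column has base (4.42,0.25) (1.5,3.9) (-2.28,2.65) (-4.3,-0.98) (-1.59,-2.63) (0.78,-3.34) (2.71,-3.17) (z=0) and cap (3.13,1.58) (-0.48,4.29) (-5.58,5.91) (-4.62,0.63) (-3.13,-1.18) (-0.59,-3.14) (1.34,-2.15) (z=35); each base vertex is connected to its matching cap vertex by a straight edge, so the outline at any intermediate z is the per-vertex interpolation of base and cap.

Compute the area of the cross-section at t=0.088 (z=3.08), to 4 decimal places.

Area at t=0.088: 41.4418

Cross-section at t=0.088: each vertex is (1-t)·p0[i] + t·p1[i].
  v1: (1-0.088)·(4.42,0.25) + 0.088·(3.13,1.58) = (4.3065,0.3670)
  v2: (1-0.088)·(1.5,3.9) + 0.088·(-0.48,4.29) = (1.3258,3.9343)
  v3: (1-0.088)·(-2.28,2.65) + 0.088·(-5.58,5.91) = (-2.5704,2.9369)
  v4: (1-0.088)·(-4.3,-0.98) + 0.088·(-4.62,0.63) = (-4.3282,-0.8383)
  v5: (1-0.088)·(-1.59,-2.63) + 0.088·(-3.13,-1.18) = (-1.7255,-2.5024)
  v6: (1-0.088)·(0.78,-3.34) + 0.088·(-0.59,-3.14) = (0.6594,-3.3224)
  v7: (1-0.088)·(2.71,-3.17) + 0.088·(1.34,-2.15) = (2.5894,-3.0802)
Shoelace sum Σ(x_i·y_{i+1} − x_{i+1}·y_i):
  i=1: 4.3065·3.9343 − 1.3258·0.3670 = +16.4565 (running +16.4565)
  i=2: 1.3258·2.9369 − -2.5704·3.9343 = +14.0064 (running +30.4628)
  i=3: -2.5704·-0.8383 − -4.3282·2.9369 = +14.8661 (running +45.3289)
  i=4: -4.3282·-2.5024 − -1.7255·-0.8383 = +9.3842 (running +54.7132)
  i=5: -1.7255·-3.3224 − 0.6594·-2.5024 = +7.3831 (running +62.0962)
  i=6: 0.6594·-3.0802 − 2.5894·-3.3224 = +6.5719 (running +68.6682)
  i=7: 2.5894·0.3670 − 4.3065·-3.0802 = +14.2154 (running +82.8836)
Area = |Σ|/2 = |82.8836|/2 = 41.4418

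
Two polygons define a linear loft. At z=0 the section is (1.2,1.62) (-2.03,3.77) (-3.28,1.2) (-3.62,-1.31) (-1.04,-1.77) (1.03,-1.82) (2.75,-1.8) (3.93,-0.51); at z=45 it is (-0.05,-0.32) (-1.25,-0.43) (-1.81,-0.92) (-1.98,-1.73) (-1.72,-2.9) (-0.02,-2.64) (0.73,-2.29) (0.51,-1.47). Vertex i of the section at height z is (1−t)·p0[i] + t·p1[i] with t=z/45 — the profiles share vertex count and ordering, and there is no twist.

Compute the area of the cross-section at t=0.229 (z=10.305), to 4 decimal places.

Cross-section at t=0.229: each vertex is (1-t)·p0[i] + t·p1[i].
  v1: (1-0.229)·(1.2,1.62) + 0.229·(-0.05,-0.32) = (0.9138,1.1757)
  v2: (1-0.229)·(-2.03,3.77) + 0.229·(-1.25,-0.43) = (-1.8514,2.8082)
  v3: (1-0.229)·(-3.28,1.2) + 0.229·(-1.81,-0.92) = (-2.9434,0.7145)
  v4: (1-0.229)·(-3.62,-1.31) + 0.229·(-1.98,-1.73) = (-3.2444,-1.4062)
  v5: (1-0.229)·(-1.04,-1.77) + 0.229·(-1.72,-2.9) = (-1.1957,-2.0288)
  v6: (1-0.229)·(1.03,-1.82) + 0.229·(-0.02,-2.64) = (0.7895,-2.0078)
  v7: (1-0.229)·(2.75,-1.8) + 0.229·(0.73,-2.29) = (2.2874,-1.9122)
  v8: (1-0.229)·(3.93,-0.51) + 0.229·(0.51,-1.47) = (3.1468,-0.7298)
Shoelace sum Σ(x_i·y_{i+1} − x_{i+1}·y_i):
  i=1: 0.9138·2.8082 − -1.8514·1.1757 = +4.7427 (running +4.7427)
  i=2: -1.8514·0.7145 − -2.9434·2.8082 = +6.9427 (running +11.6855)
  i=3: -2.9434·-1.4062 − -3.2444·0.7145 = +6.4571 (running +18.1426)
  i=4: -3.2444·-2.0288 − -1.1957·-1.4062 = +4.9008 (running +23.0434)
  i=5: -1.1957·-2.0078 − 0.7895·-2.0288 = +4.0026 (running +27.0460)
  i=6: 0.7895·-1.9122 − 2.2874·-2.0078 = +3.0829 (running +30.1288)
  i=7: 2.2874·-0.7298 − 3.1468·-1.9122 = +4.3479 (running +34.4767)
  i=8: 3.1468·1.1757 − 0.9138·-0.7298 = +4.3667 (running +38.8435)
Area = |Σ|/2 = |38.8435|/2 = 19.4217

Area at t=0.229: 19.4217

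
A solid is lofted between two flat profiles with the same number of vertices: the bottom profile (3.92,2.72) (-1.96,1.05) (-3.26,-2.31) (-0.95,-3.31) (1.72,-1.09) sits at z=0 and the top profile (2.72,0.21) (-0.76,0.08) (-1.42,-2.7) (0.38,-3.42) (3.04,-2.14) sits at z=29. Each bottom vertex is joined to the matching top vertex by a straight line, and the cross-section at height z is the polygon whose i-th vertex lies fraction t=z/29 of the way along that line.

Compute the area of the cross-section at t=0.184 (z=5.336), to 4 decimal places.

Cross-section at t=0.184: each vertex is (1-t)·p0[i] + t·p1[i].
  v1: (1-0.184)·(3.92,2.72) + 0.184·(2.72,0.21) = (3.6992,2.2582)
  v2: (1-0.184)·(-1.96,1.05) + 0.184·(-0.76,0.08) = (-1.7392,0.8715)
  v3: (1-0.184)·(-3.26,-2.31) + 0.184·(-1.42,-2.7) = (-2.9214,-2.3818)
  v4: (1-0.184)·(-0.95,-3.31) + 0.184·(0.38,-3.42) = (-0.7053,-3.3302)
  v5: (1-0.184)·(1.72,-1.09) + 0.184·(3.04,-2.14) = (1.9629,-1.2832)
Shoelace sum Σ(x_i·y_{i+1} − x_{i+1}·y_i):
  i=1: 3.6992·0.8715 − -1.7392·2.2582 = +7.1513 (running +7.1513)
  i=2: -1.7392·-2.3818 − -2.9214·0.8715 = +6.6885 (running +13.8398)
  i=3: -2.9214·-3.3302 − -0.7053·-2.3818 = +8.0493 (running +21.8891)
  i=4: -0.7053·-1.2832 − 1.9629·-3.3302 = +7.4419 (running +29.3309)
  i=5: 1.9629·2.2582 − 3.6992·-1.2832 = +9.1793 (running +38.5102)
Area = |Σ|/2 = |38.5102|/2 = 19.2551

Area at t=0.184: 19.2551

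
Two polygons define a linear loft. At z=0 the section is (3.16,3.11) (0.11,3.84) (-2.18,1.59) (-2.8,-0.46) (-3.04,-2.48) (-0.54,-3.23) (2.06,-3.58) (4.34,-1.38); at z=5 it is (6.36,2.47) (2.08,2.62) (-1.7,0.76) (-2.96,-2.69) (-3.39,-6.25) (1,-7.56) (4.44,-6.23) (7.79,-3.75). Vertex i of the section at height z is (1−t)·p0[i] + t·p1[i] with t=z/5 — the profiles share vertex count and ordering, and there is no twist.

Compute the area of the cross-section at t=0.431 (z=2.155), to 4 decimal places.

Cross-section at t=0.431: each vertex is (1-t)·p0[i] + t·p1[i].
  v1: (1-0.431)·(3.16,3.11) + 0.431·(6.36,2.47) = (4.5392,2.8342)
  v2: (1-0.431)·(0.11,3.84) + 0.431·(2.08,2.62) = (0.9591,3.3142)
  v3: (1-0.431)·(-2.18,1.59) + 0.431·(-1.7,0.76) = (-1.9731,1.2323)
  v4: (1-0.431)·(-2.8,-0.46) + 0.431·(-2.96,-2.69) = (-2.8690,-1.4211)
  v5: (1-0.431)·(-3.04,-2.48) + 0.431·(-3.39,-6.25) = (-3.1909,-4.1049)
  v6: (1-0.431)·(-0.54,-3.23) + 0.431·(1,-7.56) = (0.1237,-5.0962)
  v7: (1-0.431)·(2.06,-3.58) + 0.431·(4.44,-6.23) = (3.0858,-4.7222)
  v8: (1-0.431)·(4.34,-1.38) + 0.431·(7.79,-3.75) = (5.8270,-2.4015)
Shoelace sum Σ(x_i·y_{i+1} − x_{i+1}·y_i):
  i=1: 4.5392·3.3142 − 0.9591·2.8342 = +12.3256 (running +12.3256)
  i=2: 0.9591·1.2323 − -1.9731·3.3142 = +7.7211 (running +20.0467)
  i=3: -1.9731·-1.4211 − -2.8690·1.2323 = +6.3394 (running +26.3861)
  i=4: -2.8690·-4.1049 − -3.1909·-1.4211 = +7.2421 (running +33.6282)
  i=5: -3.1909·-5.0962 − 0.1237·-4.1049 = +16.7692 (running +50.3974)
  i=6: 0.1237·-4.7222 − 3.0858·-5.0962 = +15.1415 (running +65.5389)
  i=7: 3.0858·-2.4015 − 5.8270·-4.7222 = +20.1053 (running +85.6443)
  i=8: 5.8270·2.8342 − 4.5392·-2.4015 = +27.4153 (running +113.0595)
Area = |Σ|/2 = |113.0595|/2 = 56.5298

Area at t=0.431: 56.5298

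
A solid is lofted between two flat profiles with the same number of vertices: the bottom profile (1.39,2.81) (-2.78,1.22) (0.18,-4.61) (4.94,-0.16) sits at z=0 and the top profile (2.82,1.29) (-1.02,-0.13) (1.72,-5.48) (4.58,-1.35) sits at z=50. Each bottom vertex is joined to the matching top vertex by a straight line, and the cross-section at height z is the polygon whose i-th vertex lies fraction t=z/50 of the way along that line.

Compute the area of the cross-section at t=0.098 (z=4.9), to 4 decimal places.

Cross-section at t=0.098: each vertex is (1-t)·p0[i] + t·p1[i].
  v1: (1-0.098)·(1.39,2.81) + 0.098·(2.82,1.29) = (1.5301,2.6610)
  v2: (1-0.098)·(-2.78,1.22) + 0.098·(-1.02,-0.13) = (-2.6075,1.0877)
  v3: (1-0.098)·(0.18,-4.61) + 0.098·(1.72,-5.48) = (0.3309,-4.6953)
  v4: (1-0.098)·(4.94,-0.16) + 0.098·(4.58,-1.35) = (4.9047,-0.2766)
Shoelace sum Σ(x_i·y_{i+1} − x_{i+1}·y_i):
  i=1: 1.5301·1.0877 − -2.6075·2.6610 = +8.6030 (running +8.6030)
  i=2: -2.6075·-4.6953 − 0.3309·1.0877 = +11.8830 (running +20.4861)
  i=3: 0.3309·-0.2766 − 4.9047·-4.6953 = +22.9374 (running +43.4235)
  i=4: 4.9047·2.6610 − 1.5301·-0.2766 = +13.4749 (running +56.8984)
Area = |Σ|/2 = |56.8984|/2 = 28.4492

Area at t=0.098: 28.4492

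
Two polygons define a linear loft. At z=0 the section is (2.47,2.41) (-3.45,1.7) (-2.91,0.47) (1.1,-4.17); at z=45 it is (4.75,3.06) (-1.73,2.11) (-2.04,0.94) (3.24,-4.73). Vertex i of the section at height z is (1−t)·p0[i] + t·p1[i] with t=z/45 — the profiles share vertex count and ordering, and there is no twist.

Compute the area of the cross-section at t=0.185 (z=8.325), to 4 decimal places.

Area at t=0.185: 21.6279

Cross-section at t=0.185: each vertex is (1-t)·p0[i] + t·p1[i].
  v1: (1-0.185)·(2.47,2.41) + 0.185·(4.75,3.06) = (2.8918,2.5303)
  v2: (1-0.185)·(-3.45,1.7) + 0.185·(-1.73,2.11) = (-3.1318,1.7758)
  v3: (1-0.185)·(-2.91,0.47) + 0.185·(-2.04,0.94) = (-2.7490,0.5569)
  v4: (1-0.185)·(1.1,-4.17) + 0.185·(3.24,-4.73) = (1.4959,-4.2736)
Shoelace sum Σ(x_i·y_{i+1} − x_{i+1}·y_i):
  i=1: 2.8918·1.7758 − -3.1318·2.5303 = +13.0596 (running +13.0596)
  i=2: -3.1318·0.5569 − -2.7490·1.7758 = +3.1376 (running +16.1973)
  i=3: -2.7490·-4.2736 − 1.4959·0.5569 = +10.9152 (running +27.1125)
  i=4: 1.4959·2.5303 − 2.8918·-4.2736 = +16.1434 (running +43.2559)
Area = |Σ|/2 = |43.2559|/2 = 21.6279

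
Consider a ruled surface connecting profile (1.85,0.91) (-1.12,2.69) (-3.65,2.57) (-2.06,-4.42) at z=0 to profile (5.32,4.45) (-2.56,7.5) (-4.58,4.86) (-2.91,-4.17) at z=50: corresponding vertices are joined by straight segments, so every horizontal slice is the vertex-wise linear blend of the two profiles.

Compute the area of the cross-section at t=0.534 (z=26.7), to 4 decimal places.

Cross-section at t=0.534: each vertex is (1-t)·p0[i] + t·p1[i].
  v1: (1-0.534)·(1.85,0.91) + 0.534·(5.32,4.45) = (3.7030,2.8004)
  v2: (1-0.534)·(-1.12,2.69) + 0.534·(-2.56,7.5) = (-1.8890,5.2585)
  v3: (1-0.534)·(-3.65,2.57) + 0.534·(-4.58,4.86) = (-4.1466,3.7929)
  v4: (1-0.534)·(-2.06,-4.42) + 0.534·(-2.91,-4.17) = (-2.5139,-4.2865)
Shoelace sum Σ(x_i·y_{i+1} − x_{i+1}·y_i):
  i=1: 3.7030·5.2585 − -1.8890·2.8004 = +24.7620 (running +24.7620)
  i=2: -1.8890·3.7929 − -4.1466·5.2585 = +14.6406 (running +39.4026)
  i=3: -4.1466·-4.2865 − -2.5139·3.7929 = +27.3094 (running +66.7120)
  i=4: -2.5139·2.8004 − 3.7030·-4.2865 = +8.8330 (running +75.5450)
Area = |Σ|/2 = |75.5450|/2 = 37.7725

Area at t=0.534: 37.7725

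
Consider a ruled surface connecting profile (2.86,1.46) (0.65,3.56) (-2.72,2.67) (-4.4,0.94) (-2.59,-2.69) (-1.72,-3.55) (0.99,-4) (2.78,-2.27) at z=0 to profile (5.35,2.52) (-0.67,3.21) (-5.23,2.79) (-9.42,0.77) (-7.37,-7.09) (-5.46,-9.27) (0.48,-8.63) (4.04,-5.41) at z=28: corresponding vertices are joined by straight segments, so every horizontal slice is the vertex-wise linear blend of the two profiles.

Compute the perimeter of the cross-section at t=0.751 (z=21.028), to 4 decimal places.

Cross-section at t=0.751: each vertex is (1-t)·p0[i] + t·p1[i].
  v1: (1-0.751)·(2.86,1.46) + 0.751·(5.35,2.52) = (4.7300,2.2561)
  v2: (1-0.751)·(0.65,3.56) + 0.751·(-0.67,3.21) = (-0.3413,3.2971)
  v3: (1-0.751)·(-2.72,2.67) + 0.751·(-5.23,2.79) = (-4.6050,2.7601)
  v4: (1-0.751)·(-4.4,0.94) + 0.751·(-9.42,0.77) = (-8.1700,0.8123)
  v5: (1-0.751)·(-2.59,-2.69) + 0.751·(-7.37,-7.09) = (-6.1798,-5.9944)
  v6: (1-0.751)·(-1.72,-3.55) + 0.751·(-5.46,-9.27) = (-4.5287,-7.8457)
  v7: (1-0.751)·(0.99,-4) + 0.751·(0.48,-8.63) = (0.6070,-7.4771)
  v8: (1-0.751)·(2.78,-2.27) + 0.751·(4.04,-5.41) = (3.7263,-4.6281)
Perimeter = Σ |v_{i+1} − v_i|:
  edge 1→2: √(-5.0713² + 1.0411²) = 5.1771 (running 5.1771)
  edge 2→3: √(-4.2637² + -0.5370²) = 4.2974 (running 9.4744)
  edge 3→4: √(-3.5650² + -1.9478²) = 4.0624 (running 13.5369)
  edge 4→5: √(1.9902² + -6.8067²) = 7.0917 (running 20.6286)
  edge 5→6: √(1.6510² + -1.8513²) = 2.4806 (running 23.1092)
  edge 6→7: √(5.1357² + 0.3686²) = 5.1489 (running 28.2581)
  edge 7→8: √(3.1193² + 2.8490²) = 4.2245 (running 32.4826)
  edge 8→1: √(1.0037² + 6.8842²) = 6.9570 (running 39.4396)
Perimeter = 39.4396

Perimeter at t=0.751: 39.4396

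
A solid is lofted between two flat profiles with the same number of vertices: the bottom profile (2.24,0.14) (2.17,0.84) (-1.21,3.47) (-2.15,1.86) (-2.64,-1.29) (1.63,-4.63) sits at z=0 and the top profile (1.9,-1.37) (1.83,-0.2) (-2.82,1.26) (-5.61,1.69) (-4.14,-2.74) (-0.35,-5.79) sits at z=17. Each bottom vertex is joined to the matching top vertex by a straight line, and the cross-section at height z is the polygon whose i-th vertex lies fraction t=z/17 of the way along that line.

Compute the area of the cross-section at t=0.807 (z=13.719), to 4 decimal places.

Area at t=0.807: 30.2335

Cross-section at t=0.807: each vertex is (1-t)·p0[i] + t·p1[i].
  v1: (1-0.807)·(2.24,0.14) + 0.807·(1.9,-1.37) = (1.9656,-1.0786)
  v2: (1-0.807)·(2.17,0.84) + 0.807·(1.83,-0.2) = (1.8956,0.0007)
  v3: (1-0.807)·(-1.21,3.47) + 0.807·(-2.82,1.26) = (-2.5093,1.6865)
  v4: (1-0.807)·(-2.15,1.86) + 0.807·(-5.61,1.69) = (-4.9422,1.7228)
  v5: (1-0.807)·(-2.64,-1.29) + 0.807·(-4.14,-2.74) = (-3.8505,-2.4602)
  v6: (1-0.807)·(1.63,-4.63) + 0.807·(-0.35,-5.79) = (0.0321,-5.5661)
Shoelace sum Σ(x_i·y_{i+1} − x_{i+1}·y_i):
  i=1: 1.9656·0.0007 − 1.8956·-1.0786 = +2.0460 (running +2.0460)
  i=2: 1.8956·1.6865 − -2.5093·0.0007 = +3.1988 (running +5.2448)
  i=3: -2.5093·1.7228 − -4.9422·1.6865 = +4.0122 (running +9.2570)
  i=4: -4.9422·-2.4602 − -3.8505·1.7228 = +18.7923 (running +28.0493)
  i=5: -3.8505·-5.5661 − 0.0321·-2.4602 = +21.5114 (running +49.5607)
  i=6: 0.0321·-1.0786 − 1.9656·-5.5661 = +10.9062 (running +60.4669)
Area = |Σ|/2 = |60.4669|/2 = 30.2335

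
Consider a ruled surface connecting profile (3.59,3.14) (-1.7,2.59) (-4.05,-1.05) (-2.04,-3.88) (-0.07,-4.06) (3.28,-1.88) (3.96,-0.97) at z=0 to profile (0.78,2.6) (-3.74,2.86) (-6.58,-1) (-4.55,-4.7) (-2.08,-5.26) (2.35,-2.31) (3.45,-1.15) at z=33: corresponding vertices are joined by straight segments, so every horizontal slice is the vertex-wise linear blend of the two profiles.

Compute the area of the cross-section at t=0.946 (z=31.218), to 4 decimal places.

Area at t=0.946: 52.9474

Cross-section at t=0.946: each vertex is (1-t)·p0[i] + t·p1[i].
  v1: (1-0.946)·(3.59,3.14) + 0.946·(0.78,2.6) = (0.9317,2.6292)
  v2: (1-0.946)·(-1.7,2.59) + 0.946·(-3.74,2.86) = (-3.6298,2.8454)
  v3: (1-0.946)·(-4.05,-1.05) + 0.946·(-6.58,-1) = (-6.4434,-1.0027)
  v4: (1-0.946)·(-2.04,-3.88) + 0.946·(-4.55,-4.7) = (-4.4145,-4.6557)
  v5: (1-0.946)·(-0.07,-4.06) + 0.946·(-2.08,-5.26) = (-1.9715,-5.1952)
  v6: (1-0.946)·(3.28,-1.88) + 0.946·(2.35,-2.31) = (2.4002,-2.2868)
  v7: (1-0.946)·(3.96,-0.97) + 0.946·(3.45,-1.15) = (3.4775,-1.1403)
Shoelace sum Σ(x_i·y_{i+1} − x_{i+1}·y_i):
  i=1: 0.9317·2.8454 − -3.6298·2.6292 = +12.1946 (running +12.1946)
  i=2: -3.6298·-1.0027 − -6.4434·2.8454 = +21.9738 (running +34.1684)
  i=3: -6.4434·-4.6557 − -4.4145·-1.0027 = +25.5722 (running +59.7406)
  i=4: -4.4145·-5.1952 − -1.9715·-4.6557 = +13.7554 (running +73.4960)
  i=5: -1.9715·-2.2868 − 2.4002·-5.1952 = +16.9779 (running +90.4739)
  i=6: 2.4002·-1.1403 − 3.4775·-2.2868 = +5.2154 (running +95.6894)
  i=7: 3.4775·2.6292 − 0.9317·-1.1403 = +10.2055 (running +105.8948)
Area = |Σ|/2 = |105.8948|/2 = 52.9474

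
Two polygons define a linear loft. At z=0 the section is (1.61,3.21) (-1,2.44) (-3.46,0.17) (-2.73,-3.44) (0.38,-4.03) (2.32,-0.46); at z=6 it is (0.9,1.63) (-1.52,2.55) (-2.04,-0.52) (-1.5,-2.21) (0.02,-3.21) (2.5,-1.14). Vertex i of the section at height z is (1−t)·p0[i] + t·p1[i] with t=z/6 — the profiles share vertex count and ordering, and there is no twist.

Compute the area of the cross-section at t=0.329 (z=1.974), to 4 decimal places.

Area at t=0.329: 24.3173

Cross-section at t=0.329: each vertex is (1-t)·p0[i] + t·p1[i].
  v1: (1-0.329)·(1.61,3.21) + 0.329·(0.9,1.63) = (1.3764,2.6902)
  v2: (1-0.329)·(-1,2.44) + 0.329·(-1.52,2.55) = (-1.1711,2.4762)
  v3: (1-0.329)·(-3.46,0.17) + 0.329·(-2.04,-0.52) = (-2.9928,-0.0570)
  v4: (1-0.329)·(-2.73,-3.44) + 0.329·(-1.5,-2.21) = (-2.3253,-3.0353)
  v5: (1-0.329)·(0.38,-4.03) + 0.329·(0.02,-3.21) = (0.2616,-3.7602)
  v6: (1-0.329)·(2.32,-0.46) + 0.329·(2.5,-1.14) = (2.3792,-0.6837)
Shoelace sum Σ(x_i·y_{i+1} − x_{i+1}·y_i):
  i=1: 1.3764·2.4762 − -1.1711·2.6902 = +6.5587 (running +6.5587)
  i=2: -1.1711·-0.0570 − -2.9928·2.4762 = +7.4776 (running +14.0362)
  i=3: -2.9928·-3.0353 − -2.3253·-0.0570 = +8.9516 (running +22.9879)
  i=4: -2.3253·-3.7602 − 0.2616·-3.0353 = +9.5377 (running +32.5255)
  i=5: 0.2616·-0.6837 − 2.3792·-3.7602 = +8.7676 (running +41.2931)
  i=6: 2.3792·2.6902 − 1.3764·-0.6837 = +7.3416 (running +48.6347)
Area = |Σ|/2 = |48.6347|/2 = 24.3173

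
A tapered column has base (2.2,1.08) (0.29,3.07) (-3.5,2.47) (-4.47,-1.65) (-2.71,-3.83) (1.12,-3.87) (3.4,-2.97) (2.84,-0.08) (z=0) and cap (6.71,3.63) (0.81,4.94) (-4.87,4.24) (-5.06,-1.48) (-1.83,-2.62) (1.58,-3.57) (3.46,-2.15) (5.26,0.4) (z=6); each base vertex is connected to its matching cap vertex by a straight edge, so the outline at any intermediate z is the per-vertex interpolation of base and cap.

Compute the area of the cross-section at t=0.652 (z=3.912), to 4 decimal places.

Cross-section at t=0.652: each vertex is (1-t)·p0[i] + t·p1[i].
  v1: (1-0.652)·(2.2,1.08) + 0.652·(6.71,3.63) = (5.1405,2.7426)
  v2: (1-0.652)·(0.29,3.07) + 0.652·(0.81,4.94) = (0.6290,4.2892)
  v3: (1-0.652)·(-3.5,2.47) + 0.652·(-4.87,4.24) = (-4.3932,3.6240)
  v4: (1-0.652)·(-4.47,-1.65) + 0.652·(-5.06,-1.48) = (-4.8547,-1.5392)
  v5: (1-0.652)·(-2.71,-3.83) + 0.652·(-1.83,-2.62) = (-2.1362,-3.0411)
  v6: (1-0.652)·(1.12,-3.87) + 0.652·(1.58,-3.57) = (1.4199,-3.6744)
  v7: (1-0.652)·(3.4,-2.97) + 0.652·(3.46,-2.15) = (3.4391,-2.4354)
  v8: (1-0.652)·(2.84,-0.08) + 0.652·(5.26,0.4) = (4.4178,0.2330)
Shoelace sum Σ(x_i·y_{i+1} − x_{i+1}·y_i):
  i=1: 5.1405·4.2892 − 0.6290·2.7426 = +20.3237 (running +20.3237)
  i=2: 0.6290·3.6240 − -4.3932·4.2892 = +21.1233 (running +41.4470)
  i=3: -4.3932·-1.5392 − -4.8547·3.6240 = +24.3555 (running +65.8025)
  i=4: -4.8547·-3.0411 − -2.1362·-1.5392 = +11.4755 (running +77.2780)
  i=5: -2.1362·-3.6744 − 1.4199·-3.0411 = +12.1675 (running +89.4454)
  i=6: 1.4199·-2.4354 − 3.4391·-3.6744 = +9.1787 (running +98.6241)
  i=7: 3.4391·0.2330 − 4.4178·-2.4354 = +11.5602 (running +110.1843)
  i=8: 4.4178·2.7426 − 5.1405·0.2330 = +10.9188 (running +121.1032)
Area = |Σ|/2 = |121.1032|/2 = 60.5516

Area at t=0.652: 60.5516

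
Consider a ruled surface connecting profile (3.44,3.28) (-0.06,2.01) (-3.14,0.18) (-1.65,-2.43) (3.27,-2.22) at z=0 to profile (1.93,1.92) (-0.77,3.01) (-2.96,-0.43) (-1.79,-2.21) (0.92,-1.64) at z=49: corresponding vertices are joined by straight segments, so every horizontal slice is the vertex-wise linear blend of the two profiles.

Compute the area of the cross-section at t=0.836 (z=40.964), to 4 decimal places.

Area at t=0.836: 17.5138

Cross-section at t=0.836: each vertex is (1-t)·p0[i] + t·p1[i].
  v1: (1-0.836)·(3.44,3.28) + 0.836·(1.93,1.92) = (2.1776,2.1430)
  v2: (1-0.836)·(-0.06,2.01) + 0.836·(-0.77,3.01) = (-0.6536,2.8460)
  v3: (1-0.836)·(-3.14,0.18) + 0.836·(-2.96,-0.43) = (-2.9895,-0.3300)
  v4: (1-0.836)·(-1.65,-2.43) + 0.836·(-1.79,-2.21) = (-1.7670,-2.2461)
  v5: (1-0.836)·(3.27,-2.22) + 0.836·(0.92,-1.64) = (1.3054,-1.7351)
Shoelace sum Σ(x_i·y_{i+1} − x_{i+1}·y_i):
  i=1: 2.1776·2.8460 − -0.6536·2.1430 = +7.5982 (running +7.5982)
  i=2: -0.6536·-0.3300 − -2.9895·2.8460 = +8.7238 (running +16.3220)
  i=3: -2.9895·-2.2461 − -1.7670·-0.3300 = +6.1316 (running +22.4536)
  i=4: -1.7670·-1.7351 − 1.3054·-2.2461 = +5.9981 (running +28.4517)
  i=5: 1.3054·2.1430 − 2.1776·-1.7351 = +6.5760 (running +35.0277)
Area = |Σ|/2 = |35.0277|/2 = 17.5138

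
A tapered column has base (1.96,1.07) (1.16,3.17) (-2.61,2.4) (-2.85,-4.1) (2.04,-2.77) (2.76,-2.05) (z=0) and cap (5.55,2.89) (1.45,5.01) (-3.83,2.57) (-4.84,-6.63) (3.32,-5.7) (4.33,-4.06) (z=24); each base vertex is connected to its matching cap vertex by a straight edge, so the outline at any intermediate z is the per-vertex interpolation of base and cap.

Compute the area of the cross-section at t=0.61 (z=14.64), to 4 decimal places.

Cross-section at t=0.61: each vertex is (1-t)·p0[i] + t·p1[i].
  v1: (1-0.61)·(1.96,1.07) + 0.61·(5.55,2.89) = (4.1499,2.1802)
  v2: (1-0.61)·(1.16,3.17) + 0.61·(1.45,5.01) = (1.3369,4.2924)
  v3: (1-0.61)·(-2.61,2.4) + 0.61·(-3.83,2.57) = (-3.3542,2.5037)
  v4: (1-0.61)·(-2.85,-4.1) + 0.61·(-4.84,-6.63) = (-4.0639,-5.6433)
  v5: (1-0.61)·(2.04,-2.77) + 0.61·(3.32,-5.7) = (2.8208,-4.5573)
  v6: (1-0.61)·(2.76,-2.05) + 0.61·(4.33,-4.06) = (3.7177,-3.2761)
Shoelace sum Σ(x_i·y_{i+1} − x_{i+1}·y_i):
  i=1: 4.1499·4.2924 − 1.3369·2.1802 = +14.8983 (running +14.8983)
  i=2: 1.3369·2.5037 − -3.3542·4.2924 = +17.7448 (running +32.6431)
  i=3: -3.3542·-5.6433 − -4.0639·2.5037 = +29.1035 (running +61.7466)
  i=4: -4.0639·-4.5573 − 2.8208·-5.6433 = +34.4390 (running +96.1857)
  i=5: 2.8208·-3.2761 − 3.7177·-4.5573 = +7.7015 (running +103.8871)
  i=6: 3.7177·2.1802 − 4.1499·-3.2761 = +21.7008 (running +125.5879)
Area = |Σ|/2 = |125.5879|/2 = 62.7940

Area at t=0.61: 62.7940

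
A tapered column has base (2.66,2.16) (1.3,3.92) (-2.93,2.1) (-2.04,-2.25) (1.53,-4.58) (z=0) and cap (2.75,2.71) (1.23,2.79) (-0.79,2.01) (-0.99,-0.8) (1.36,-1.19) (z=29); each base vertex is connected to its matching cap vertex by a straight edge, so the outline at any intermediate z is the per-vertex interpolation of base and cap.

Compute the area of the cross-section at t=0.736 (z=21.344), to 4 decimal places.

Cross-section at t=0.736: each vertex is (1-t)·p0[i] + t·p1[i].
  v1: (1-0.736)·(2.66,2.16) + 0.736·(2.75,2.71) = (2.7262,2.5648)
  v2: (1-0.736)·(1.3,3.92) + 0.736·(1.23,2.79) = (1.2485,3.0883)
  v3: (1-0.736)·(-2.93,2.1) + 0.736·(-0.79,2.01) = (-1.3550,2.0338)
  v4: (1-0.736)·(-2.04,-2.25) + 0.736·(-0.99,-0.8) = (-1.2672,-1.1828)
  v5: (1-0.736)·(1.53,-4.58) + 0.736·(1.36,-1.19) = (1.4049,-2.0850)
Shoelace sum Σ(x_i·y_{i+1} − x_{i+1}·y_i):
  i=1: 2.7262·3.0883 − 1.2485·2.5648 = +5.2174 (running +5.2174)
  i=2: 1.2485·2.0338 − -1.3550·3.0883 = +6.7237 (running +11.9411)
  i=3: -1.3550·-1.1828 − -1.2672·2.0338 = +4.1798 (running +16.1209)
  i=4: -1.2672·-2.0850 − 1.4049·-1.1828 = +4.3038 (running +20.4246)
  i=5: 1.4049·2.5648 − 2.7262·-2.0850 = +9.2873 (running +29.7120)
Area = |Σ|/2 = |29.7120|/2 = 14.8560

Area at t=0.736: 14.8560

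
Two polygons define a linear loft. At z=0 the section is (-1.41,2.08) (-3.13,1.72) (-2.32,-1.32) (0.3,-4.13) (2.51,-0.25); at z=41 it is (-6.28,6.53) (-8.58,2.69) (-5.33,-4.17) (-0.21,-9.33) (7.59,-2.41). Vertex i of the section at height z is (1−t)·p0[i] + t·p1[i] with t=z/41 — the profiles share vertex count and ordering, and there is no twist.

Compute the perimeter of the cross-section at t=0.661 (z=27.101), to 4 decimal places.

Cross-section at t=0.661: each vertex is (1-t)·p0[i] + t·p1[i].
  v1: (1-0.661)·(-1.41,2.08) + 0.661·(-6.28,6.53) = (-4.6291,5.0215)
  v2: (1-0.661)·(-3.13,1.72) + 0.661·(-8.58,2.69) = (-6.7325,2.3612)
  v3: (1-0.661)·(-2.32,-1.32) + 0.661·(-5.33,-4.17) = (-4.3096,-3.2039)
  v4: (1-0.661)·(0.3,-4.13) + 0.661·(-0.21,-9.33) = (-0.0371,-7.5672)
  v5: (1-0.661)·(2.51,-0.25) + 0.661·(7.59,-2.41) = (5.8679,-1.6778)
Perimeter = Σ |v_{i+1} − v_i|:
  edge 1→2: √(-2.1034² + -2.6603²) = 3.3914 (running 3.3914)
  edge 2→3: √(2.4228² + -5.5650²) = 6.0696 (running 9.4609)
  edge 3→4: √(4.2725² + -4.3633²) = 6.1068 (running 15.5677)
  edge 4→5: √(5.9050² + 5.8894²) = 8.3399 (running 23.9077)
  edge 5→1: √(-10.4970² + 6.6992²) = 12.4525 (running 36.3602)
Perimeter = 36.3602

Perimeter at t=0.661: 36.3602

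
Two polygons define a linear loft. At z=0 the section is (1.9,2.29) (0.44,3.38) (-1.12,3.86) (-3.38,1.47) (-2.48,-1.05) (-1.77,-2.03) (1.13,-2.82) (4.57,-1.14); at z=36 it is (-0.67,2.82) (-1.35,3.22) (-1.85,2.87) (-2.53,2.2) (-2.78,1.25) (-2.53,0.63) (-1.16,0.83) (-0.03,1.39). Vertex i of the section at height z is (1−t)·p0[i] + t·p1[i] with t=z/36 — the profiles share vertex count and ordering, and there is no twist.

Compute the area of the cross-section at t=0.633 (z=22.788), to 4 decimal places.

Area at t=0.633: 11.7991

Cross-section at t=0.633: each vertex is (1-t)·p0[i] + t·p1[i].
  v1: (1-0.633)·(1.9,2.29) + 0.633·(-0.67,2.82) = (0.2732,2.6255)
  v2: (1-0.633)·(0.44,3.38) + 0.633·(-1.35,3.22) = (-0.6931,3.2787)
  v3: (1-0.633)·(-1.12,3.86) + 0.633·(-1.85,2.87) = (-1.5821,3.2333)
  v4: (1-0.633)·(-3.38,1.47) + 0.633·(-2.53,2.2) = (-2.8419,1.9321)
  v5: (1-0.633)·(-2.48,-1.05) + 0.633·(-2.78,1.25) = (-2.6699,0.4059)
  v6: (1-0.633)·(-1.77,-2.03) + 0.633·(-2.53,0.63) = (-2.2511,-0.3462)
  v7: (1-0.633)·(1.13,-2.82) + 0.633·(-1.16,0.83) = (-0.3196,-0.5095)
  v8: (1-0.633)·(4.57,-1.14) + 0.633·(-0.03,1.39) = (1.6582,0.4615)
Shoelace sum Σ(x_i·y_{i+1} − x_{i+1}·y_i):
  i=1: 0.2732·3.2787 − -0.6931·2.6255 = +2.7154 (running +2.7154)
  i=2: -0.6931·3.2333 − -1.5821·3.2787 = +2.9463 (running +5.6617)
  i=3: -1.5821·1.9321 − -2.8419·3.2333 = +6.1322 (running +11.7939)
  i=4: -2.8419·0.4059 − -2.6699·1.9321 = +4.0049 (running +15.7988)
  i=5: -2.6699·-0.3462 − -2.2511·0.4059 = +1.8381 (running +17.6369)
  i=6: -2.2511·-0.5095 − -0.3196·-0.3462 = +1.0364 (running +18.6733)
  i=7: -0.3196·0.4615 − 1.6582·-0.5095 = +0.6975 (running +19.3708)
  i=8: 1.6582·2.6255 − 0.2732·0.4615 = +4.2275 (running +23.5983)
Area = |Σ|/2 = |23.5983|/2 = 11.7991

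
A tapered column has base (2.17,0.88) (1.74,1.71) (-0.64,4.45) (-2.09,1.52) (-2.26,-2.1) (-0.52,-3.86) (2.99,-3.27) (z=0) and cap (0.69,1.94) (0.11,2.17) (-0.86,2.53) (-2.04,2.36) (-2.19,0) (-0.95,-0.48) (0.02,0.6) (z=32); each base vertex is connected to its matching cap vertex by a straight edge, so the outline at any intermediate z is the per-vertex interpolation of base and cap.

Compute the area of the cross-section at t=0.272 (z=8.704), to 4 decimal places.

Cross-section at t=0.272: each vertex is (1-t)·p0[i] + t·p1[i].
  v1: (1-0.272)·(2.17,0.88) + 0.272·(0.69,1.94) = (1.7674,1.1683)
  v2: (1-0.272)·(1.74,1.71) + 0.272·(0.11,2.17) = (1.2966,1.8351)
  v3: (1-0.272)·(-0.64,4.45) + 0.272·(-0.86,2.53) = (-0.6998,3.9278)
  v4: (1-0.272)·(-2.09,1.52) + 0.272·(-2.04,2.36) = (-2.0764,1.7485)
  v5: (1-0.272)·(-2.26,-2.1) + 0.272·(-2.19,0) = (-2.2410,-1.5288)
  v6: (1-0.272)·(-0.52,-3.86) + 0.272·(-0.95,-0.48) = (-0.6370,-2.9406)
  v7: (1-0.272)·(2.99,-3.27) + 0.272·(0.02,0.6) = (2.1822,-2.2174)
Shoelace sum Σ(x_i·y_{i+1} − x_{i+1}·y_i):
  i=1: 1.7674·1.8351 − 1.2966·1.1683 = +1.7286 (running +1.7286)
  i=2: 1.2966·3.9278 − -0.6998·1.8351 = +6.3772 (running +8.1058)
  i=3: -0.6998·1.7485 − -2.0764·3.9278 = +6.9319 (running +15.0377)
  i=4: -2.0764·-1.5288 − -2.2410·1.7485 = +7.0927 (running +22.1304)
  i=5: -2.2410·-2.9406 − -0.6370·-1.5288 = +5.6161 (running +27.7464)
  i=6: -0.6370·-2.2174 − 2.1822·-2.9406 = +7.8293 (running +35.5758)
  i=7: 2.1822·1.1683 − 1.7674·-2.2174 = +6.4685 (running +42.0443)
Area = |Σ|/2 = |42.0443|/2 = 21.0221

Area at t=0.272: 21.0221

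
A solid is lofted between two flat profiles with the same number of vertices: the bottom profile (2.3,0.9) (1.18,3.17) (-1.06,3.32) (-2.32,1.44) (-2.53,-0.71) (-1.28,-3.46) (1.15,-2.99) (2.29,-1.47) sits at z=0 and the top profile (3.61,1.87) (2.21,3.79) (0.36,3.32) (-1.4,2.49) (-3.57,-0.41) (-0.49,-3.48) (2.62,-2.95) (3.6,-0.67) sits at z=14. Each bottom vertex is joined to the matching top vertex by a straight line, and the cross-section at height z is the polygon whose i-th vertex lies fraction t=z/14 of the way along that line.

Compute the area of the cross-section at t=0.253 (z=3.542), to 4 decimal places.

Area at t=0.253: 27.8733

Cross-section at t=0.253: each vertex is (1-t)·p0[i] + t·p1[i].
  v1: (1-0.253)·(2.3,0.9) + 0.253·(3.61,1.87) = (2.6314,1.1454)
  v2: (1-0.253)·(1.18,3.17) + 0.253·(2.21,3.79) = (1.4406,3.3269)
  v3: (1-0.253)·(-1.06,3.32) + 0.253·(0.36,3.32) = (-0.7007,3.3200)
  v4: (1-0.253)·(-2.32,1.44) + 0.253·(-1.4,2.49) = (-2.0872,1.7056)
  v5: (1-0.253)·(-2.53,-0.71) + 0.253·(-3.57,-0.41) = (-2.7931,-0.6341)
  v6: (1-0.253)·(-1.28,-3.46) + 0.253·(-0.49,-3.48) = (-1.0801,-3.4651)
  v7: (1-0.253)·(1.15,-2.99) + 0.253·(2.62,-2.95) = (1.5219,-2.9799)
  v8: (1-0.253)·(2.29,-1.47) + 0.253·(3.6,-0.67) = (2.6214,-1.2676)
Shoelace sum Σ(x_i·y_{i+1} − x_{i+1}·y_i):
  i=1: 2.6314·3.3269 − 1.4406·1.1454 = +7.1043 (running +7.1043)
  i=2: 1.4406·3.3200 − -0.7007·3.3269 = +7.1140 (running +14.2184)
  i=3: -0.7007·1.7056 − -2.0872·3.3200 = +5.7344 (running +19.9528)
  i=4: -2.0872·-0.6341 − -2.7931·1.7056 = +6.0876 (running +26.0404)
  i=5: -2.7931·-3.4651 − -1.0801·-0.6341 = +8.9934 (running +35.0338)
  i=6: -1.0801·-2.9799 − 1.5219·-3.4651 = +8.4922 (running +43.5260)
  i=7: 1.5219·-1.2676 − 2.6214·-2.9799 = +5.8824 (running +49.4083)
  i=8: 2.6214·1.1454 − 2.6314·-1.2676 = +6.3382 (running +55.7466)
Area = |Σ|/2 = |55.7466|/2 = 27.8733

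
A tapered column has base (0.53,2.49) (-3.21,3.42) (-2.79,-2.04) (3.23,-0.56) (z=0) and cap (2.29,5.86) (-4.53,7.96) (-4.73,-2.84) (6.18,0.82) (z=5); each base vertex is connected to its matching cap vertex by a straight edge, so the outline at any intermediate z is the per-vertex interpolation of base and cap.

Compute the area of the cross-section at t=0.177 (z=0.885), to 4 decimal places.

Area at t=0.177: 27.9757

Cross-section at t=0.177: each vertex is (1-t)·p0[i] + t·p1[i].
  v1: (1-0.177)·(0.53,2.49) + 0.177·(2.29,5.86) = (0.8415,3.0865)
  v2: (1-0.177)·(-3.21,3.42) + 0.177·(-4.53,7.96) = (-3.4436,4.2236)
  v3: (1-0.177)·(-2.79,-2.04) + 0.177·(-4.73,-2.84) = (-3.1334,-2.1816)
  v4: (1-0.177)·(3.23,-0.56) + 0.177·(6.18,0.82) = (3.7521,-0.3157)
Shoelace sum Σ(x_i·y_{i+1} − x_{i+1}·y_i):
  i=1: 0.8415·4.2236 − -3.4436·3.0865 = +14.1830 (running +14.1830)
  i=2: -3.4436·-2.1816 − -3.1334·4.2236 = +20.7467 (running +34.9297)
  i=3: -3.1334·-0.3157 − 3.7521·-2.1816 = +9.1750 (running +44.1047)
  i=4: 3.7521·3.0865 − 0.8415·-0.3157 = +11.8467 (running +55.9514)
Area = |Σ|/2 = |55.9514|/2 = 27.9757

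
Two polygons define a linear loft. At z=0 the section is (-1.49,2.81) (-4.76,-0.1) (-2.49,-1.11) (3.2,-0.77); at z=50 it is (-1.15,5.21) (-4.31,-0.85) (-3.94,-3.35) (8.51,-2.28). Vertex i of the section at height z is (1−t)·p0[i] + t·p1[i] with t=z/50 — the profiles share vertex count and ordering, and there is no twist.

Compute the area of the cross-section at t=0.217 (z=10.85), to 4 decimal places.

Area at t=0.217: 22.7866

Cross-section at t=0.217: each vertex is (1-t)·p0[i] + t·p1[i].
  v1: (1-0.217)·(-1.49,2.81) + 0.217·(-1.15,5.21) = (-1.4162,3.3308)
  v2: (1-0.217)·(-4.76,-0.1) + 0.217·(-4.31,-0.85) = (-4.6623,-0.2628)
  v3: (1-0.217)·(-2.49,-1.11) + 0.217·(-3.94,-3.35) = (-2.8047,-1.5961)
  v4: (1-0.217)·(3.2,-0.77) + 0.217·(8.51,-2.28) = (4.3523,-1.0977)
Shoelace sum Σ(x_i·y_{i+1} − x_{i+1}·y_i):
  i=1: -1.4162·-0.2628 − -4.6623·3.3308 = +15.9015 (running +15.9015)
  i=2: -4.6623·-1.5961 − -2.8047·-0.2628 = +6.7046 (running +22.6060)
  i=3: -2.8047·-1.0977 − 4.3523·-1.5961 = +10.0252 (running +32.6312)
  i=4: 4.3523·3.3308 − -1.4162·-1.0977 = +12.9420 (running +45.5732)
Area = |Σ|/2 = |45.5732|/2 = 22.7866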